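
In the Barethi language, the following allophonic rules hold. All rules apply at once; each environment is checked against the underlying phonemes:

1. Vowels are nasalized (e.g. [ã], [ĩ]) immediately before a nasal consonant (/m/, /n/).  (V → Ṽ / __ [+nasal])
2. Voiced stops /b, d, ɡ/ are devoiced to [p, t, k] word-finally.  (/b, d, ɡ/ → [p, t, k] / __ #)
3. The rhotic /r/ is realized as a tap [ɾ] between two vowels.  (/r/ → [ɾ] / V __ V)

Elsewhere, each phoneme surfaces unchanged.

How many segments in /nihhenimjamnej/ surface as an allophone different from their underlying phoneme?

3

Segments that undergo a rule: /e/ → [ẽ] (rule 1); /i/ → [ĩ] (rule 1); /a/ → [ã] (rule 1).
All other segments surface unchanged.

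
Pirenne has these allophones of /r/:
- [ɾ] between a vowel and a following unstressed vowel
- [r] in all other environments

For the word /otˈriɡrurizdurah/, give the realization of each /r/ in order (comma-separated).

Occurrence 1 (position 3): no conditioning environment matches → elsewhere allophone [r].
Occurrence 2 (position 6): no conditioning environment matches → elsewhere allophone [r].
Occurrence 3 (position 8): between a vowel and a following unstressed vowel → [ɾ].
Occurrence 4 (position 13): between a vowel and a following unstressed vowel → [ɾ].

[r], [r], [ɾ], [ɾ]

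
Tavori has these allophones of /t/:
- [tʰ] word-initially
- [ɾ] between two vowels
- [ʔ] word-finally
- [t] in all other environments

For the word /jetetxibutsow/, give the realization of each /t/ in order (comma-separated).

Occurrence 1 (position 3): between two vowels → [ɾ].
Occurrence 2 (position 5): no conditioning environment matches → elsewhere allophone [t].
Occurrence 3 (position 10): no conditioning environment matches → elsewhere allophone [t].

[ɾ], [t], [t]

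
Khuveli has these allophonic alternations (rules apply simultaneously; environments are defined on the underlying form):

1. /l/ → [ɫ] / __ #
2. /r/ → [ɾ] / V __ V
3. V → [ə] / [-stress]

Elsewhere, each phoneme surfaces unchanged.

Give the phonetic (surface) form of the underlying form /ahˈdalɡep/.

/a/ (word-initial): in an unstressed syllable, so rule 3 applies → [ə].
/h/ (between /a/ and /d/): no rule targets it → [h].
/d/ — not in any rule's target class → [d].
/a/ — between /d/ and /l/; rule 3 does not apply here → [a].
/l/ (between /a/ and /ɡ/) is in the target of rule 1 but the environment (word-finally) is not met → [l].
/ɡ/ (between /l/ and /e/): no rule targets it → [ɡ].
Rule 3 applies to /e/ (between /ɡ/ and /p/: in an unstressed syllable) → [ə].
/p/ (word-final) is unaffected → [p].

[əhˈdalɡəp]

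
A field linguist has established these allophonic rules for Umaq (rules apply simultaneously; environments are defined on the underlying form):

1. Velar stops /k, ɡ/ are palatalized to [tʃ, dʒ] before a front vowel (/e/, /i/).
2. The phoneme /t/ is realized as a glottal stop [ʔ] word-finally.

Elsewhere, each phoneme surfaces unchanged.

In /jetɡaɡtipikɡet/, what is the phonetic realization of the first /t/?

[t]

/t/ (between /e/ and /ɡ/) fails the environment for rule 2, so it stays [t].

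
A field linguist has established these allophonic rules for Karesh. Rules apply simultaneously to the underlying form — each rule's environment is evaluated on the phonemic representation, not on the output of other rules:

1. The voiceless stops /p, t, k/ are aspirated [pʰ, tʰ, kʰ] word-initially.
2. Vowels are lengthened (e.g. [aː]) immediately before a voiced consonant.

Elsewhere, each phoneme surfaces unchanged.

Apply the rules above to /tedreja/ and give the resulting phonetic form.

/t/ (word-initial) occurs word-initially → [tʰ] by rule 1.
/e/ — between /t/ and /d/, before a voiced consonant — surfaces as [eː] (rule 2).
/d/ (between /e/ and /r/): no rule targets it → [d].
/r/ stays [r].
/e/ (between /r/ and /j/) occurs before a voiced consonant → [eː] by rule 2.
/j/ (between /e/ and /a/) is unaffected → [j].
/a/ (word-final) fails the environment for rule 2, so it stays [a].

[tʰeːdreːja]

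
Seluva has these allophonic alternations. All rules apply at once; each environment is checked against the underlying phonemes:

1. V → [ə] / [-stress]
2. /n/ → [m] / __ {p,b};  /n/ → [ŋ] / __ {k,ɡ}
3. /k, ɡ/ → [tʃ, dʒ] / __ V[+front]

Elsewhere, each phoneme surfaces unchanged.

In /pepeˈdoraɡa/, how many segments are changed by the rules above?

Segments that undergo a rule: /e/ → [ə] (rule 1); /e/ → [ə] (rule 1); /a/ → [ə] (rule 1); /a/ → [ə] (rule 1).
All other segments surface unchanged.

4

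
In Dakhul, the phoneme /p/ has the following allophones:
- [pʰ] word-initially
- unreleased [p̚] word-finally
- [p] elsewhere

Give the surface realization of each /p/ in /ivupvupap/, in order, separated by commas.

Occurrence 1 (position 4): no conditioning environment matches → elsewhere allophone [p].
Occurrence 2 (position 7): no conditioning environment matches → elsewhere allophone [p].
Occurrence 3 (position 9): word-finally → [p̚].

[p], [p], [p̚]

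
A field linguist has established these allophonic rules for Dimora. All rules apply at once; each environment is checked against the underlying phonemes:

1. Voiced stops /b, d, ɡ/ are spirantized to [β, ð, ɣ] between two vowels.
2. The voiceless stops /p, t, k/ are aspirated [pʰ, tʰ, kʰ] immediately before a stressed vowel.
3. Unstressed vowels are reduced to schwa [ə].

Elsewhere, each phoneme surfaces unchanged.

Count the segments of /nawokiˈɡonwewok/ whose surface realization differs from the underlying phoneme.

Segments that undergo a rule: /a/ → [ə] (rule 3); /o/ → [ə] (rule 3); /i/ → [ə] (rule 3); /ɡ/ → [ɣ] (rule 1); /e/ → [ə] (rule 3); /o/ → [ə] (rule 3).
All other segments surface unchanged.

6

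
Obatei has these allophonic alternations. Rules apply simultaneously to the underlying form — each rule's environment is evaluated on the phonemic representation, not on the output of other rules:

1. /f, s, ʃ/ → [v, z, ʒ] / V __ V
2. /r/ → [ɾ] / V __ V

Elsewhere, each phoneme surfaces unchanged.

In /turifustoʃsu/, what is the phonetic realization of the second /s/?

/s/ (between /ʃ/ and /u/): rule 1 targets it, but not between two vowels → unchanged [s].

[s]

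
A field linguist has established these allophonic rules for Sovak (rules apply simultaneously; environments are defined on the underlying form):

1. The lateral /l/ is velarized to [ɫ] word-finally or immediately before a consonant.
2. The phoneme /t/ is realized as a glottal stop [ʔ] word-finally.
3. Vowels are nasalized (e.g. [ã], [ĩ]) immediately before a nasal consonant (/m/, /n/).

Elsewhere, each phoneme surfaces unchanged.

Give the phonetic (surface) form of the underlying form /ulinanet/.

[ulĩnãneʔ]

/u/ (word-initial) is in the target of rule 3 but the environment (before a nasal consonant) is not met → [u].
/l/ — between /u/ and /i/; rule 1 does not apply here → [l].
/i/ — between /l/ and /n/, before a nasal consonant — surfaces as [ĩ] (rule 3).
/n/ (between /i/ and /a/) is unaffected → [n].
/a/ (between /n/ and /n/): before a nasal consonant, so rule 3 applies → [ã].
/n/ (between /a/ and /e/): no rule targets it → [n].
/e/ (between /n/ and /t/) is in the target of rule 3 but the environment (before a nasal consonant) is not met → [e].
/t/ (word-final): word-finally, so rule 2 applies → [ʔ].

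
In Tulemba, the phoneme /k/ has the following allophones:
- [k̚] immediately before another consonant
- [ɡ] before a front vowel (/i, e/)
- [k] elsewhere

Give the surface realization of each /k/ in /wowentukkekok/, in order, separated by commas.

[k̚], [ɡ], [k], [k]

Occurrence 1 (position 8): immediately before another consonant → [k̚].
Occurrence 2 (position 9): before a front vowel (/i, e/) → [ɡ].
Occurrence 3 (position 11): no conditioning environment matches → elsewhere allophone [k].
Occurrence 4 (position 13): no conditioning environment matches → elsewhere allophone [k].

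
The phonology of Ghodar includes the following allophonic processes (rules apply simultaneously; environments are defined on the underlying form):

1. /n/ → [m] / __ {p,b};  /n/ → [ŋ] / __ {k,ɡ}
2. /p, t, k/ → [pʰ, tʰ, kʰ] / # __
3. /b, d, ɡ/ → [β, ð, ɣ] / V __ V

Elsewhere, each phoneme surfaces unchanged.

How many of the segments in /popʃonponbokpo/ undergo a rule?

3

Segments that undergo a rule: /p/ → [pʰ] (rule 2); /n/ → [m] (rule 1); /n/ → [m] (rule 1).
All other segments surface unchanged.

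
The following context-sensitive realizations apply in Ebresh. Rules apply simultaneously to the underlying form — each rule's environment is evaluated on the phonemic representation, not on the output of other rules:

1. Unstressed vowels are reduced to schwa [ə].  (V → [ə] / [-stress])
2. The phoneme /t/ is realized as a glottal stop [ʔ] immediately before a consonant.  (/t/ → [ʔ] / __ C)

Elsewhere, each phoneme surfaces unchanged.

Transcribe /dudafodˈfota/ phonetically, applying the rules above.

[dədəfədˈfotə]

/d/ (word-initial): no rule targets it → [d].
/u/ — between /d/ and /d/, in an unstressed syllable — surfaces as [ə] (rule 1).
/d/ (between /u/ and /a/) is unaffected → [d].
/a/ — between /d/ and /f/, in an unstressed syllable — surfaces as [ə] (rule 1).
/f/ stays [f].
/o/ (between /f/ and /d/): in an unstressed syllable, so rule 1 applies → [ə].
/d/ (between /o/ and /f/) is unaffected → [d].
/f/ (between /d/ and /o/) is unaffected → [f].
/o/ (between /f/ and /t/): rule 1 targets it, but not in an unstressed syllable → unchanged [o].
/t/ — between /o/ and /a/; rule 2 does not apply here → [t].
/a/ (word-final) occurs in an unstressed syllable → [ə] by rule 1.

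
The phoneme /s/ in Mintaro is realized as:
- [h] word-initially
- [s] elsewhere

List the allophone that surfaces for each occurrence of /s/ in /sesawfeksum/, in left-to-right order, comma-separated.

Occurrence 1 (position 1): word-initially → [h].
Occurrence 2 (position 3): no conditioning environment matches → elsewhere allophone [s].
Occurrence 3 (position 9): no conditioning environment matches → elsewhere allophone [s].

[h], [s], [s]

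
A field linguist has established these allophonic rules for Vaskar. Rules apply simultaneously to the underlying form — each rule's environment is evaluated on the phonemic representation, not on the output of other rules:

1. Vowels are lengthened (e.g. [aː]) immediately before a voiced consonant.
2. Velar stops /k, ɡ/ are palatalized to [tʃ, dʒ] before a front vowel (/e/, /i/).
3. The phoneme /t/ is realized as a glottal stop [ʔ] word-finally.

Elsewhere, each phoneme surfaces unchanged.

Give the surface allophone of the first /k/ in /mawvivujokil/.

[tʃ]

/k/ (between /o/ and /i/) occurs before a front vowel → [tʃ] by rule 2.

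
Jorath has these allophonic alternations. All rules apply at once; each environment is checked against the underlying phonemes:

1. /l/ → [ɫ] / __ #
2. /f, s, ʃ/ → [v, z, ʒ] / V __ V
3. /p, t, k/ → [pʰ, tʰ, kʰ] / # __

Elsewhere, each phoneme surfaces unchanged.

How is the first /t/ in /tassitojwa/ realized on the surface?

[tʰ]

Rule 3 applies to /t/ (word-initial: word-initially) → [tʰ].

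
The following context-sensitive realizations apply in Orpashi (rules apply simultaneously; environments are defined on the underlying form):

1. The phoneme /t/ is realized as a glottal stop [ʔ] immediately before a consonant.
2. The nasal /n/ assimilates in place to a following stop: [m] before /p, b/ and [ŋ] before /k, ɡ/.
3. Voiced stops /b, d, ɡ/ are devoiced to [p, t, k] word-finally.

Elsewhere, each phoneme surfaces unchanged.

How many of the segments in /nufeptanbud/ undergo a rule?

Segments that undergo a rule: /n/ → [m] (rule 2); /d/ → [t] (rule 3).
All other segments surface unchanged.

2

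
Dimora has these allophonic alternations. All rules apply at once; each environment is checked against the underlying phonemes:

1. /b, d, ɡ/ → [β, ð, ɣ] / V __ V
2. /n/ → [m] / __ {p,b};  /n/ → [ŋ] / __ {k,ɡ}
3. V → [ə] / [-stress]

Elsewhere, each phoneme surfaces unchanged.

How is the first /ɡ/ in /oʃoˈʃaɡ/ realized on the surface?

/ɡ/ (word-final) fails the environment for rule 1, so it stays [ɡ].

[ɡ]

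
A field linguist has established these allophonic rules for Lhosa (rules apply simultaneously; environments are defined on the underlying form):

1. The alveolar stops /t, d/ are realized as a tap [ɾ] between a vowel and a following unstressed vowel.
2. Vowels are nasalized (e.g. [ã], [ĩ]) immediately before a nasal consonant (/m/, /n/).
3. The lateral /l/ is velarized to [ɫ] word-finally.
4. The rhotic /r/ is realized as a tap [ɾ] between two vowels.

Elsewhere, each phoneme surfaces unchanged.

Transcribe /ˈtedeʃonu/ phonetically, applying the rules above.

/t/ (word-initial): rule 1 targets it, but not between a vowel and a following unstressed vowel → unchanged [t].
/e/ — between /t/ and /d/; rule 2 does not apply here → [e].
Rule 1 applies to /d/ (between /e/ and /e/: between a vowel and a following unstressed vowel) → [ɾ].
/e/ (between /d/ and /ʃ/): rule 2 targets it, but not before a nasal consonant → unchanged [e].
/ʃ/ stays [ʃ].
/o/ (between /ʃ/ and /n/): before a nasal consonant, so rule 2 applies → [õ].
/n/ — not in any rule's target class → [n].
/u/ (word-final) fails the environment for rule 2, so it stays [u].

[ˈteɾeʃõnu]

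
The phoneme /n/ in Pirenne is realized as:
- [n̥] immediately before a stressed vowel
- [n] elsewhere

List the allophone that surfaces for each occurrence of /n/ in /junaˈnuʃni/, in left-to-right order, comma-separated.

[n], [n̥], [n]

Occurrence 1 (position 3): no conditioning environment matches → elsewhere allophone [n].
Occurrence 2 (position 5): immediately before a stressed vowel → [n̥].
Occurrence 3 (position 8): no conditioning environment matches → elsewhere allophone [n].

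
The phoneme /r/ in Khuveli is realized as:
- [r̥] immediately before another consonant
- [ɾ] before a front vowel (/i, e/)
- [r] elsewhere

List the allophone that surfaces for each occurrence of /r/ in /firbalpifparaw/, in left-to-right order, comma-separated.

[r̥], [r]

Occurrence 1 (position 3): immediately before another consonant → [r̥].
Occurrence 2 (position 12): no conditioning environment matches → elsewhere allophone [r].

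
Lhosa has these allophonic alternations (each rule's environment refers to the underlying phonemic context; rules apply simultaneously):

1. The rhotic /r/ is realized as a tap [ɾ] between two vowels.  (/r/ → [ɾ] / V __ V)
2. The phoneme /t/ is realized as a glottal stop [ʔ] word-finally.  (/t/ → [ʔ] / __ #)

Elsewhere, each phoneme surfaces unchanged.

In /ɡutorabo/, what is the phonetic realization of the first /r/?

[ɾ]

/r/ (between /o/ and /a/): between two vowels, so rule 1 applies → [ɾ].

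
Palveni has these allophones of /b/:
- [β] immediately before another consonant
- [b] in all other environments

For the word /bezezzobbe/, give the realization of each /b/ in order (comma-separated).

Occurrence 1 (position 1): no conditioning environment matches → elsewhere allophone [b].
Occurrence 2 (position 8): immediately before another consonant → [β].
Occurrence 3 (position 9): no conditioning environment matches → elsewhere allophone [b].

[b], [β], [b]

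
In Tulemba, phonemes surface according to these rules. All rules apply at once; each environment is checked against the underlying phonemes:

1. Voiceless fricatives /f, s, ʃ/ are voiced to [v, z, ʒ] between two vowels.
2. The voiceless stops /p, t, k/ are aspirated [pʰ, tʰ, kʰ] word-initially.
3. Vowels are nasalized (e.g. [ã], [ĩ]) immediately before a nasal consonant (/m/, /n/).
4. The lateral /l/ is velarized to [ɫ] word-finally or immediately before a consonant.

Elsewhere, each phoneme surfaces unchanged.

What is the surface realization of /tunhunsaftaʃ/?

[tʰũnhũnsaftaʃ]

Rule 2 applies to /t/ (word-initial: word-initially) → [tʰ].
/u/ (between /t/ and /n/): before a nasal consonant, so rule 3 applies → [ũ].
/n/ — not in any rule's target class → [n].
/h/ (between /n/ and /u/): no rule targets it → [h].
Rule 3 applies to /u/ (between /h/ and /n/: before a nasal consonant) → [ũ].
/n/ — not in any rule's target class → [n].
/s/ — between /n/ and /a/; rule 1 does not apply here → [s].
/a/ (between /s/ and /f/): rule 3 targets it, but not before a nasal consonant → unchanged [a].
/f/ (between /a/ and /t/) is in the target of rule 1 but the environment (between two vowels) is not met → [f].
/t/ (between /f/ and /a/) is in the target of rule 2 but the environment (word-initially) is not met → [t].
/a/ (between /t/ and /ʃ/) is in the target of rule 3 but the environment (before a nasal consonant) is not met → [a].
/ʃ/ (word-final) is in the target of rule 1 but the environment (between two vowels) is not met → [ʃ].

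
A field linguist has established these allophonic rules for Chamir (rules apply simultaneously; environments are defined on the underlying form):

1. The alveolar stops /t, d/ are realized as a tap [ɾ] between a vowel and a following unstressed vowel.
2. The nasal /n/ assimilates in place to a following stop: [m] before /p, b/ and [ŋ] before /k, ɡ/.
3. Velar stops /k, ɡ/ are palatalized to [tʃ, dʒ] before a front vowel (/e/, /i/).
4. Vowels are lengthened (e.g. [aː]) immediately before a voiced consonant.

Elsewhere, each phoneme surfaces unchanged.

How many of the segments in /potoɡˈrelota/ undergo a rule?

4

Segments that undergo a rule: /t/ → [ɾ] (rule 1); /o/ → [oː] (rule 4); /e/ → [eː] (rule 4); /t/ → [ɾ] (rule 1).
All other segments surface unchanged.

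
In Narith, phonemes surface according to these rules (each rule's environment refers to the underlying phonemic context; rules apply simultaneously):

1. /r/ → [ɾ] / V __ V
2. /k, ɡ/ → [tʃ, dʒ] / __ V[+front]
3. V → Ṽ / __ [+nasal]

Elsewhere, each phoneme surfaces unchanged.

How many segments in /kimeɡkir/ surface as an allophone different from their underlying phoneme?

Segments that undergo a rule: /k/ → [tʃ] (rule 2); /i/ → [ĩ] (rule 3); /k/ → [tʃ] (rule 2).
All other segments surface unchanged.

3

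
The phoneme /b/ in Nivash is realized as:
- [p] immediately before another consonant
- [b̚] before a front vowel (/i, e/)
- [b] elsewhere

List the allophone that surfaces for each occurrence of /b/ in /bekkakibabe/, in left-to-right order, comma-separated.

Occurrence 1 (position 1): before a front vowel (/i, e/) → [b̚].
Occurrence 2 (position 8): no conditioning environment matches → elsewhere allophone [b].
Occurrence 3 (position 10): before a front vowel (/i, e/) → [b̚].

[b̚], [b], [b̚]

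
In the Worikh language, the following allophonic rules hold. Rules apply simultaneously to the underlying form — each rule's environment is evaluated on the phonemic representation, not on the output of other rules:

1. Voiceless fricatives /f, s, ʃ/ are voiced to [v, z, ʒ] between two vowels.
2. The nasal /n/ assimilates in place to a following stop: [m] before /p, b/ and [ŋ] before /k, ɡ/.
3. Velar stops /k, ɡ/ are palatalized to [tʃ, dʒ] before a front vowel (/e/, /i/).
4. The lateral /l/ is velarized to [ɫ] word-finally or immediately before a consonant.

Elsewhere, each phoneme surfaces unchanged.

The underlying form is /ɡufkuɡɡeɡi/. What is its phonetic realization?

/ɡ/ (word-initial) is in the target of rule 3 but the environment (before a front vowel) is not met → [ɡ].
/u/ — not in any rule's target class → [u].
/f/ (between /u/ and /k/) fails the environment for rule 1, so it stays [f].
/k/ (between /f/ and /u/) fails the environment for rule 3, so it stays [k].
/u/ (between /k/ and /ɡ/) is unaffected → [u].
/ɡ/ — between /u/ and /ɡ/; rule 3 does not apply here → [ɡ].
Rule 3 applies to /ɡ/ (between /ɡ/ and /e/: before a front vowel) → [dʒ].
/e/ — not in any rule's target class → [e].
/ɡ/ meets the environment for rule 3 (before a front vowel) → [dʒ].
/i/ (word-final) is unaffected → [i].

[ɡufkuɡdʒedʒi]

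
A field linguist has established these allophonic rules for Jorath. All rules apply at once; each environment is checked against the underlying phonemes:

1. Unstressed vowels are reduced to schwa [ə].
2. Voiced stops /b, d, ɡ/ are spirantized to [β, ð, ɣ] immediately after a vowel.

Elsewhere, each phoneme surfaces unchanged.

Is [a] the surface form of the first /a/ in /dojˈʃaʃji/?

Yes

/a/ (between /ʃ/ and /ʃ/): rule 1 targets it, but not in an unstressed syllable → unchanged [a].
The actual realization is [a], which matches [a].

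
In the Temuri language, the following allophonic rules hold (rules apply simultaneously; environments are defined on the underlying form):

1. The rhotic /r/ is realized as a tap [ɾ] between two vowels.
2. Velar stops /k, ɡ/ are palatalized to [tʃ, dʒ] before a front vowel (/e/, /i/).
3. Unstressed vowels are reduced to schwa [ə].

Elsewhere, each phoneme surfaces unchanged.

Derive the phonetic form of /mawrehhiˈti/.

[məwrəhhəˈti]

/m/ — not in any rule's target class → [m].
/a/ meets the environment for rule 3 (in an unstressed syllable) → [ə].
/w/ (between /a/ and /r/): no rule targets it → [w].
/r/ (between /w/ and /e/): rule 1 targets it, but not between two vowels → unchanged [r].
/e/ — between /r/ and /h/, in an unstressed syllable — surfaces as [ə] (rule 3).
/h/ (between /e/ and /h/): no rule targets it → [h].
/h/ (between /h/ and /i/) is unaffected → [h].
/i/ (between /h/ and /t/): in an unstressed syllable, so rule 3 applies → [ə].
/t/ stays [t].
/i/ (word-final): rule 3 targets it, but not in an unstressed syllable → unchanged [i].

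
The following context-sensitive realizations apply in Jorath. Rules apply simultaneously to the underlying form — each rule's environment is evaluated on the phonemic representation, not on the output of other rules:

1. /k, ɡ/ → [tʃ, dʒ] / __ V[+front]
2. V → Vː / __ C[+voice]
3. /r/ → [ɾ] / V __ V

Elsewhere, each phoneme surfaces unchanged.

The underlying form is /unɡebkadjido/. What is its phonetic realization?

[uːndʒeːbkaːdjiːdo]

/u/ (word-initial): before a voiced consonant, so rule 2 applies → [uː].
/n/ (between /u/ and /ɡ/): no rule targets it → [n].
/ɡ/ — between /n/ and /e/, before a front vowel — surfaces as [dʒ] (rule 1).
/e/ (between /ɡ/ and /b/): before a voiced consonant, so rule 2 applies → [eː].
/b/ (between /e/ and /k/) is unaffected → [b].
/k/ — between /b/ and /a/; rule 1 does not apply here → [k].
Rule 2 applies to /a/ (between /k/ and /d/: before a voiced consonant) → [aː].
/d/ stays [d].
/j/ stays [j].
/i/ meets the environment for rule 2 (before a voiced consonant) → [iː].
/d/ stays [d].
/o/ (word-final) is in the target of rule 2 but the environment (before a voiced consonant) is not met → [o].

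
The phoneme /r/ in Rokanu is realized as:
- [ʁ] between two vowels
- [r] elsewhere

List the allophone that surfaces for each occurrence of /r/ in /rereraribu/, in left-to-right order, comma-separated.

[r], [ʁ], [ʁ], [ʁ]

Occurrence 1 (position 1): no conditioning environment matches → elsewhere allophone [r].
Occurrence 2 (position 3): between two vowels → [ʁ].
Occurrence 3 (position 5): between two vowels → [ʁ].
Occurrence 4 (position 7): between two vowels → [ʁ].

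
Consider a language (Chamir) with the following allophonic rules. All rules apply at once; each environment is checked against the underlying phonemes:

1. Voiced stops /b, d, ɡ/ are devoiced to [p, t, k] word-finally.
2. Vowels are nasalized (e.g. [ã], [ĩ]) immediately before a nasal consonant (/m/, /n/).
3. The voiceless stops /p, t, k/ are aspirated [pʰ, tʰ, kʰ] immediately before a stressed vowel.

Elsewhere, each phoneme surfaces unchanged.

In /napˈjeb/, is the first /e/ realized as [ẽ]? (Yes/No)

/e/ (between /j/ and /b/) fails the environment for rule 2, so it stays [e].
The actual realization is [e], not [ẽ].

No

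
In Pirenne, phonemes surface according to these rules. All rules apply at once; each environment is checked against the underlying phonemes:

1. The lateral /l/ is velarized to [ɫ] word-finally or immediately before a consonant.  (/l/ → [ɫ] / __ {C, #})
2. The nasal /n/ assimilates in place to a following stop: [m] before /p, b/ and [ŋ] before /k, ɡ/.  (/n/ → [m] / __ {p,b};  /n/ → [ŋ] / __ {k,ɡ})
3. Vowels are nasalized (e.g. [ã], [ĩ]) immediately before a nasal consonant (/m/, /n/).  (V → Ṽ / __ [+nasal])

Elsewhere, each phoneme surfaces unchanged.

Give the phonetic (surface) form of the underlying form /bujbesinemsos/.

/b/ stays [b].
/u/ (between /b/ and /j/) fails the environment for rule 3, so it stays [u].
/j/ (between /u/ and /b/) is unaffected → [j].
/b/ (between /j/ and /e/): no rule targets it → [b].
/e/ (between /b/ and /s/): rule 3 targets it, but not before a nasal consonant → unchanged [e].
/s/ (between /e/ and /i/): no rule targets it → [s].
/i/ (between /s/ and /n/): before a nasal consonant, so rule 3 applies → [ĩ].
/n/ (between /i/ and /e/): rule 2 targets it, but not before a labial or velar stop → unchanged [n].
/e/ — between /n/ and /m/, before a nasal consonant — surfaces as [ẽ] (rule 3).
/m/ — not in any rule's target class → [m].
/s/ stays [s].
/o/ (between /s/ and /s/) is in the target of rule 3 but the environment (before a nasal consonant) is not met → [o].
/s/ stays [s].

[bujbesĩnẽmsos]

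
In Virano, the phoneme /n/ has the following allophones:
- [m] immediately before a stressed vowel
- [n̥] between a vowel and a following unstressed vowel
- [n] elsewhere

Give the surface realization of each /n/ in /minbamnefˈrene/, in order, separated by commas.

[n], [n], [n̥]

Occurrence 1 (position 3): no conditioning environment matches → elsewhere allophone [n].
Occurrence 2 (position 7): no conditioning environment matches → elsewhere allophone [n].
Occurrence 3 (position 12): between a vowel and a following unstressed vowel → [n̥].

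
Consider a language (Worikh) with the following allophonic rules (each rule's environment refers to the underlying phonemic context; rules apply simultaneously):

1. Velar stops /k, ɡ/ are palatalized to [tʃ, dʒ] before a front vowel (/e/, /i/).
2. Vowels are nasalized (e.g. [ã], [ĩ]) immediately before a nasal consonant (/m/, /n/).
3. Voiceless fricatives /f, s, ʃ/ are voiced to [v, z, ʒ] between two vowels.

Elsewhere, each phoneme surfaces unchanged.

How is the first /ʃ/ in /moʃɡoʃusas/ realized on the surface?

/ʃ/ (between /o/ and /ɡ/): rule 3 targets it, but not between two vowels → unchanged [ʃ].

[ʃ]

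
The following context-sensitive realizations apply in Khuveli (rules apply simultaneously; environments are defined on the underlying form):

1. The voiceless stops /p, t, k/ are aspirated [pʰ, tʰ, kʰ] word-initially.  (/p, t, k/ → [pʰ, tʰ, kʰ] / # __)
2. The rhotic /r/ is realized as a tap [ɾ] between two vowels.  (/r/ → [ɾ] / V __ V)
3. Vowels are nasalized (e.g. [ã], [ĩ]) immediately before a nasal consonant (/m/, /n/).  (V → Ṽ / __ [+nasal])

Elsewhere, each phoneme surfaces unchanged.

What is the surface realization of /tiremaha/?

/t/ (word-initial) occurs word-initially → [tʰ] by rule 1.
/i/ (between /t/ and /r/) fails the environment for rule 3, so it stays [i].
/r/ (between /i/ and /e/): between two vowels, so rule 2 applies → [ɾ].
Rule 3 applies to /e/ (between /r/ and /m/: before a nasal consonant) → [ẽ].
/m/ stays [m].
/a/ (between /m/ and /h/) fails the environment for rule 3, so it stays [a].
/h/ (between /a/ and /a/) is unaffected → [h].
/a/ (word-final): rule 3 targets it, but not before a nasal consonant → unchanged [a].

[tʰiɾẽmaha]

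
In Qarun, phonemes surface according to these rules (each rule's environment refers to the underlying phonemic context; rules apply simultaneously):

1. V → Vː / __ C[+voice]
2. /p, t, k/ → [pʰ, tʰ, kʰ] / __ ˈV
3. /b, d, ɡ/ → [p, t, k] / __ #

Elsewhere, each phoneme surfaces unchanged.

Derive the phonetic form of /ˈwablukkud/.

/w/ (word-initial): no rule targets it → [w].
Rule 1 applies to /a/ (between /w/ and /b/: before a voiced consonant) → [aː].
/b/ — between /a/ and /l/; rule 3 does not apply here → [b].
/l/ — not in any rule's target class → [l].
/u/ — between /l/ and /k/; rule 1 does not apply here → [u].
/k/ (between /u/ and /k/) fails the environment for rule 2, so it stays [k].
/k/ (between /k/ and /u/): rule 2 targets it, but not immediately before a stressed vowel → unchanged [k].
/u/ (between /k/ and /d/): before a voiced consonant, so rule 1 applies → [uː].
/d/ meets the environment for rule 3 (word-finally) → [t].

[ˈwaːblukkuːt]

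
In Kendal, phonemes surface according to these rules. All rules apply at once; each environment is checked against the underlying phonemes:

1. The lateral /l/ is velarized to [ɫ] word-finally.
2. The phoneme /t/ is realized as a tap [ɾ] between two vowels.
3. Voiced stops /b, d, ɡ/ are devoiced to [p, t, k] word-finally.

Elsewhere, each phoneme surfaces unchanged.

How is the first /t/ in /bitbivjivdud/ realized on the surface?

[t]

/t/ (between /i/ and /b/): rule 2 targets it, but not between two vowels → unchanged [t].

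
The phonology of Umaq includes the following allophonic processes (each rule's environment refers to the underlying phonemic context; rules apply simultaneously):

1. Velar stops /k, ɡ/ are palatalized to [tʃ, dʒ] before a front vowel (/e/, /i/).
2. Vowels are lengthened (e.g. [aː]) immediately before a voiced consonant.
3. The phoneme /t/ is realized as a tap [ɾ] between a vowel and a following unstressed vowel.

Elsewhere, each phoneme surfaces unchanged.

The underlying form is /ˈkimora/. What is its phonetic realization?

/k/ (word-initial) occurs before a front vowel → [tʃ] by rule 1.
/i/ (between /k/ and /m/) occurs before a voiced consonant → [iː] by rule 2.
/m/ — not in any rule's target class → [m].
/o/ (between /m/ and /r/): before a voiced consonant, so rule 2 applies → [oː].
/r/ (between /o/ and /a/): no rule targets it → [r].
/a/ — word-final; rule 2 does not apply here → [a].

[ˈtʃiːmoːra]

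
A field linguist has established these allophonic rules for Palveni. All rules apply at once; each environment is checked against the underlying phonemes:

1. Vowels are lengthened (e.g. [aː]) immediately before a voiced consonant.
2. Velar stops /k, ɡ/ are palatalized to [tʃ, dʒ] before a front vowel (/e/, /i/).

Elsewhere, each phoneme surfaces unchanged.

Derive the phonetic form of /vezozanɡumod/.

/e/ — between /v/ and /z/, before a voiced consonant — surfaces as [eː] (rule 1).
/o/ (between /z/ and /z/) occurs before a voiced consonant → [oː] by rule 1.
/a/ (between /z/ and /n/) occurs before a voiced consonant → [aː] by rule 1.
/ɡ/ — between /n/ and /u/; rule 2 does not apply here → [ɡ].
Rule 1 applies to /u/ (between /ɡ/ and /m/: before a voiced consonant) → [uː].
Rule 1 applies to /o/ (between /m/ and /d/: before a voiced consonant) → [oː].

[veːzoːzaːnɡuːmoːd]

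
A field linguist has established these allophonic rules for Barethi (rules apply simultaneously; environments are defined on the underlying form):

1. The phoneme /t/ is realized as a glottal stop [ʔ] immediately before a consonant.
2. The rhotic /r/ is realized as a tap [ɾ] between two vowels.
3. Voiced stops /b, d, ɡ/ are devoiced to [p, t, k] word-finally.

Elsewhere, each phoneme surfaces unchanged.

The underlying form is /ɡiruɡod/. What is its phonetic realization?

/ɡ/ (word-initial) fails the environment for rule 3, so it stays [ɡ].
/r/ (between /i/ and /u/) occurs between two vowels → [ɾ] by rule 2.
/ɡ/ (between /u/ and /o/): rule 3 targets it, but not word-finally → unchanged [ɡ].
/d/ (word-final): word-finally, so rule 3 applies → [t].

[ɡiɾuɡot]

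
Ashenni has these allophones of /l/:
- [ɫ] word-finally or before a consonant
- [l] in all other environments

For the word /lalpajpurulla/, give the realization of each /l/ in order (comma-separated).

[l], [ɫ], [ɫ], [l]

Occurrence 1 (position 1): no conditioning environment matches → elsewhere allophone [l].
Occurrence 2 (position 3): word-finally or before a consonant → [ɫ].
Occurrence 3 (position 11): word-finally or before a consonant → [ɫ].
Occurrence 4 (position 12): no conditioning environment matches → elsewhere allophone [l].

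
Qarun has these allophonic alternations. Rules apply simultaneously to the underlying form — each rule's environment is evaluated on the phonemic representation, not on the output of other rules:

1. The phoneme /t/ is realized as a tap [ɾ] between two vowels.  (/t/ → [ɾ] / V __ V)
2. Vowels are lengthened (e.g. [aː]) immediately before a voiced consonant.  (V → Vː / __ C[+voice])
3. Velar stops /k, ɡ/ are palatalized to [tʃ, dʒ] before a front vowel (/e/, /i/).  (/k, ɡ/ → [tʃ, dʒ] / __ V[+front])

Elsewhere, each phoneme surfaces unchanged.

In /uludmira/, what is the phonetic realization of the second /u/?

[uː]

/u/ meets the environment for rule 2 (before a voiced consonant) → [uː].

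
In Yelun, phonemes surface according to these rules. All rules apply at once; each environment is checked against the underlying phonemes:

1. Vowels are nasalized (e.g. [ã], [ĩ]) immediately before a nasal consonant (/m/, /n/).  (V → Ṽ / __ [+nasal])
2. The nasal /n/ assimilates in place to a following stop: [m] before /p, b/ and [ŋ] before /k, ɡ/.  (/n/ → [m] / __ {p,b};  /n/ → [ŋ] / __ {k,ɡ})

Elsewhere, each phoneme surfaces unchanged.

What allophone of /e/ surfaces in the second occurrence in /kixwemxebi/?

/e/ (between /x/ and /b/) is in the target of rule 1 but the environment (before a nasal consonant) is not met → [e].

[e]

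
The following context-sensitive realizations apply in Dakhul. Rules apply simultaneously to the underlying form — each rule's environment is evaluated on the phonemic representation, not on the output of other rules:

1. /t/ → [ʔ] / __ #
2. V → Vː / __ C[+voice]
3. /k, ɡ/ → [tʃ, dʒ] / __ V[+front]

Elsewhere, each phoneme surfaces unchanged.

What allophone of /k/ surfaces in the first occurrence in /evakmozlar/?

/k/ (between /a/ and /m/) fails the environment for rule 3, so it stays [k].

[k]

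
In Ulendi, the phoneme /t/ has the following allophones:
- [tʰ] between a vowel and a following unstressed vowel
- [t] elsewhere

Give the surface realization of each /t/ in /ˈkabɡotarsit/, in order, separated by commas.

[tʰ], [t]

Occurrence 1 (position 6): between a vowel and a following unstressed vowel → [tʰ].
Occurrence 2 (position 11): no conditioning environment matches → elsewhere allophone [t].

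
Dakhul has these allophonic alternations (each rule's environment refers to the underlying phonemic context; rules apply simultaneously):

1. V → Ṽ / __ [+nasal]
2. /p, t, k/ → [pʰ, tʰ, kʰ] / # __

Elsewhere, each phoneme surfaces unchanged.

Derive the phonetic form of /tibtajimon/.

/t/ (word-initial): word-initially, so rule 2 applies → [tʰ].
/i/ (between /t/ and /b/) fails the environment for rule 1, so it stays [i].
/b/ — not in any rule's target class → [b].
/t/ (between /b/ and /a/) fails the environment for rule 2, so it stays [t].
/a/ — between /t/ and /j/; rule 1 does not apply here → [a].
/j/ (between /a/ and /i/): no rule targets it → [j].
/i/ — between /j/ and /m/, before a nasal consonant — surfaces as [ĩ] (rule 1).
/m/ — not in any rule's target class → [m].
/o/ (between /m/ and /n/): before a nasal consonant, so rule 1 applies → [õ].
/n/ stays [n].

[tʰibtajĩmõn]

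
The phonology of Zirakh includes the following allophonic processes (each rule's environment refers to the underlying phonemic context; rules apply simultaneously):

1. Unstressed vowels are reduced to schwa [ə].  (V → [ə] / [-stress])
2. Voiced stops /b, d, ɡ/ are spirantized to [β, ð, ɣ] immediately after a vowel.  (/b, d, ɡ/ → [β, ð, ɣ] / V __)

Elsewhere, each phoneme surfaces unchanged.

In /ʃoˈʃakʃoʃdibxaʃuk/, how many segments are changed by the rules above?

6

Segments that undergo a rule: /o/ → [ə] (rule 1); /o/ → [ə] (rule 1); /i/ → [ə] (rule 1); /b/ → [β] (rule 2); /a/ → [ə] (rule 1); /u/ → [ə] (rule 1).
All other segments surface unchanged.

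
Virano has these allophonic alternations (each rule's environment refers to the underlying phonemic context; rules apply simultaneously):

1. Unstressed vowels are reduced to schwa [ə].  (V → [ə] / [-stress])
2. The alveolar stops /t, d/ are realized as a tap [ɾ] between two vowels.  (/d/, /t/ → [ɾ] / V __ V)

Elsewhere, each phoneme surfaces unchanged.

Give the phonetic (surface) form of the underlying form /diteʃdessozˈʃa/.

/d/ (word-initial): rule 2 targets it, but not between two vowels → unchanged [d].
/i/ — between /d/ and /t/, in an unstressed syllable — surfaces as [ə] (rule 1).
/t/ meets the environment for rule 2 (between two vowels) → [ɾ].
/e/ (between /t/ and /ʃ/) occurs in an unstressed syllable → [ə] by rule 1.
/ʃ/ — not in any rule's target class → [ʃ].
/d/ (between /ʃ/ and /e/) is in the target of rule 2 but the environment (between two vowels) is not met → [d].
/e/ meets the environment for rule 1 (in an unstressed syllable) → [ə].
/s/ — not in any rule's target class → [s].
/s/ (between /s/ and /o/) is unaffected → [s].
/o/ — between /s/ and /z/, in an unstressed syllable — surfaces as [ə] (rule 1).
/z/ — not in any rule's target class → [z].
/ʃ/ (between /z/ and /a/): no rule targets it → [ʃ].
/a/ (word-final) fails the environment for rule 1, so it stays [a].

[dəɾəʃdəssəzˈʃa]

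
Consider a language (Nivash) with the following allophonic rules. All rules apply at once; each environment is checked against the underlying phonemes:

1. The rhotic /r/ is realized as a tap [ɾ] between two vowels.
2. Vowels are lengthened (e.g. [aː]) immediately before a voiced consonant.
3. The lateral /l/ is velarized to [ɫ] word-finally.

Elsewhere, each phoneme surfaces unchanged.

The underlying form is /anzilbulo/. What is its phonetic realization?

[aːnziːlbuːlo]

/a/ — word-initial, before a voiced consonant — surfaces as [aː] (rule 2).
/n/ — not in any rule's target class → [n].
/z/ stays [z].
/i/ (between /z/ and /l/): before a voiced consonant, so rule 2 applies → [iː].
/l/ (between /i/ and /b/) fails the environment for rule 3, so it stays [l].
/b/ stays [b].
/u/ — between /b/ and /l/, before a voiced consonant — surfaces as [uː] (rule 2).
/l/ (between /u/ and /o/) is in the target of rule 3 but the environment (word-finally) is not met → [l].
/o/ — word-final; rule 2 does not apply here → [o].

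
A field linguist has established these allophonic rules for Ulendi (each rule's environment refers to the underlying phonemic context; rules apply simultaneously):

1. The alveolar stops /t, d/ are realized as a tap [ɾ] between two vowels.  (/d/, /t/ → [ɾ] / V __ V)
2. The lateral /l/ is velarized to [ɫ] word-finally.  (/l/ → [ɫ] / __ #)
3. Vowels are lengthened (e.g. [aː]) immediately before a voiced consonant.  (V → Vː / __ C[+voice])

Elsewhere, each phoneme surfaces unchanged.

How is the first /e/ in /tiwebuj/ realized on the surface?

/e/ meets the environment for rule 3 (before a voiced consonant) → [eː].

[eː]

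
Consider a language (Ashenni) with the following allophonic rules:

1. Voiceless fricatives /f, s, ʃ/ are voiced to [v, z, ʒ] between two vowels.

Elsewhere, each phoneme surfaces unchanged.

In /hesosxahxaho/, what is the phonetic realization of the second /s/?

[s]

/s/ (between /o/ and /x/) is in the target of rule 1 but the environment (between two vowels) is not met → [s].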